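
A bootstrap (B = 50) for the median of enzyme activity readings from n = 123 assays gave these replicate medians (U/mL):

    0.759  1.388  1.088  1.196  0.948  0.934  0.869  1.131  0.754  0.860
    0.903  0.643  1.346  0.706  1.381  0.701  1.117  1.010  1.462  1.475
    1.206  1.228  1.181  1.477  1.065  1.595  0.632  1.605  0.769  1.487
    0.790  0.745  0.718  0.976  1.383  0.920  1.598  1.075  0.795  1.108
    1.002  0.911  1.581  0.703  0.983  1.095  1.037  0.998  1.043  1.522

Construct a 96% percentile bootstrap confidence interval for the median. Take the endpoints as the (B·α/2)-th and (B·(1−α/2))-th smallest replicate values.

(0.632, 1.598)

Sorted replicates: 0.632, 0.643, 0.701, 0.703, 0.706, 0.718, 0.745, 0.754, 0.759, 0.769, 0.790, 0.795, 0.860, 0.869, 0.903, 0.911, 0.920, 0.934, 0.948, 0.976, 0.983, 0.998, 1.002, 1.010, 1.037, 1.043, 1.065, 1.075, 1.088, 1.095, 1.108, 1.117, 1.131, 1.181, 1.196, 1.206, 1.228, 1.346, 1.381, 1.383, 1.388, 1.462, 1.475, 1.477, 1.487, 1.522, 1.581, 1.595, 1.598, 1.605
α = 0.04; lower rank = 50 × 0.020 = 1; upper rank = 50 × 0.980 = 49.
The 1st smallest replicate is 0.632; the 49th is 1.598.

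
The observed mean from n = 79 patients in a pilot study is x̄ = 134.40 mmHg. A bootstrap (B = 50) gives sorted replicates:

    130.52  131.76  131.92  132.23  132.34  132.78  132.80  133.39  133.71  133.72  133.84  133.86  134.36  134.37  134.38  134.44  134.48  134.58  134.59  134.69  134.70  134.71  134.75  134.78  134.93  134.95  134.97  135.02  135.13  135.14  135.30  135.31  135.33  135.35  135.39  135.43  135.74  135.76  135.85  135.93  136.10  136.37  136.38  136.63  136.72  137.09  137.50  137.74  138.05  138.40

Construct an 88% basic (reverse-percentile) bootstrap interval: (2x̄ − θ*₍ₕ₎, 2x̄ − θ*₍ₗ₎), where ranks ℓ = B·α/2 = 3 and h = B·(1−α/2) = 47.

Percentile endpoints at ranks 3 and 47: θ*₍3₎ = 131.92, θ*₍47₎ = 137.50.
Basic interval reflects these around x̄:
  lower = 2 × 134.40 − 137.50 = 131.30
  upper = 2 × 134.40 − 131.92 = 136.88

(131.30, 136.88)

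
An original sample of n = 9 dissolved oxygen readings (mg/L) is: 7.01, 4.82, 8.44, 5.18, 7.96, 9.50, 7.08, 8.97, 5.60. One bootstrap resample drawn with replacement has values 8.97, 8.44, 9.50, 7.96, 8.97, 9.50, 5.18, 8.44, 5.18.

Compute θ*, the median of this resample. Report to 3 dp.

Sorted: 5.18, 5.18, 7.96, 8.44, 8.44, 8.97, 8.97, 9.50, 9.50
Median = middle value = 8.440

θ* = 8.440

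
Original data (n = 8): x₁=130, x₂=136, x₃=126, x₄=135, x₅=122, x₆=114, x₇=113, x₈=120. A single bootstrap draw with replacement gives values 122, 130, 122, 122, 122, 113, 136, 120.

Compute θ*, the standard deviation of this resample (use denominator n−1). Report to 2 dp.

Mean = 123.3750; sum of squared deviations = 329.8750
s² = 329.8750 / 7 = 47.1250
s = √47.1250 = 6.86

θ* = 6.86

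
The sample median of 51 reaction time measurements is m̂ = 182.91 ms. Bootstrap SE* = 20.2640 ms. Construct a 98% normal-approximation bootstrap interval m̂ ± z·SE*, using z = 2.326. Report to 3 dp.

Margin = 2.326 × 20.2640 = 47.1341
Interval: 182.91 ± 47.1341

(135.776, 230.044)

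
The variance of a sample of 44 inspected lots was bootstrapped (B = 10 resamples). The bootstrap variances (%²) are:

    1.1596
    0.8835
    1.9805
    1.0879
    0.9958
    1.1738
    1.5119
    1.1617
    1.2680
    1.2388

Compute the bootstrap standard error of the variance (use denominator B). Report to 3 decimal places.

Bootstrap SE is the standard deviation of the 10 replicate variances.
Mean of replicates: (1.1596 + 0.8835 + 1.9805 + 1.0879 + 0.9958 + 1.1738 + 1.5119 + 1.1617 + 1.2680 + 1.2388) / 10 = 12.46150 / 10 = 1.24615
Sum of squared deviations: (−0.08655)² + (−0.36265)² + (+0.73435)² + (−0.15825)² + (−0.25035)² + (−0.07235)² + (+0.26575)² + (−0.08445)² + (+0.02185)² + (−0.00735)² = 0.84951
Variance = 0.84951 / 10 = 0.08495
SE* = √0.08495

SE* = 0.291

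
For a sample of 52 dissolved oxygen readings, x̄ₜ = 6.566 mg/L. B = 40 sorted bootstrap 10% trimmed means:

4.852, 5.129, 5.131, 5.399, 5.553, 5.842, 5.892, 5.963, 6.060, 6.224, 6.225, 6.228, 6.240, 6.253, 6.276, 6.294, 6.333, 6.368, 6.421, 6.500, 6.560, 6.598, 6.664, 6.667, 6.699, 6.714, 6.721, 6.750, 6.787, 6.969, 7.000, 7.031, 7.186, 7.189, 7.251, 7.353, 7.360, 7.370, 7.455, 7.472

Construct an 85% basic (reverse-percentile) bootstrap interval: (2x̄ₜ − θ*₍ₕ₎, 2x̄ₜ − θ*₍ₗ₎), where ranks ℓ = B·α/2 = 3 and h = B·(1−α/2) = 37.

Percentile endpoints at ranks 3 and 37: θ*₍3₎ = 5.131, θ*₍37₎ = 7.360.
Basic interval reflects these around x̄ₜ:
  lower = 2 × 6.566 − 7.360 = 5.772
  upper = 2 × 6.566 − 5.131 = 8.001

(5.772, 8.001)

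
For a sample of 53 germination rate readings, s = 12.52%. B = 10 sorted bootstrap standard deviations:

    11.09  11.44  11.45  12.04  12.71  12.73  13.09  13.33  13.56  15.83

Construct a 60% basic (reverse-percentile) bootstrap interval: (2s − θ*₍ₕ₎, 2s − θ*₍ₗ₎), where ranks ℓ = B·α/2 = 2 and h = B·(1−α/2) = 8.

Percentile endpoints at ranks 2 and 8: θ*₍2₎ = 11.44, θ*₍8₎ = 13.33.
Basic interval reflects these around s:
  lower = 2 × 12.52 − 13.33 = 11.71
  upper = 2 × 12.52 − 11.44 = 13.60

(11.71, 13.60)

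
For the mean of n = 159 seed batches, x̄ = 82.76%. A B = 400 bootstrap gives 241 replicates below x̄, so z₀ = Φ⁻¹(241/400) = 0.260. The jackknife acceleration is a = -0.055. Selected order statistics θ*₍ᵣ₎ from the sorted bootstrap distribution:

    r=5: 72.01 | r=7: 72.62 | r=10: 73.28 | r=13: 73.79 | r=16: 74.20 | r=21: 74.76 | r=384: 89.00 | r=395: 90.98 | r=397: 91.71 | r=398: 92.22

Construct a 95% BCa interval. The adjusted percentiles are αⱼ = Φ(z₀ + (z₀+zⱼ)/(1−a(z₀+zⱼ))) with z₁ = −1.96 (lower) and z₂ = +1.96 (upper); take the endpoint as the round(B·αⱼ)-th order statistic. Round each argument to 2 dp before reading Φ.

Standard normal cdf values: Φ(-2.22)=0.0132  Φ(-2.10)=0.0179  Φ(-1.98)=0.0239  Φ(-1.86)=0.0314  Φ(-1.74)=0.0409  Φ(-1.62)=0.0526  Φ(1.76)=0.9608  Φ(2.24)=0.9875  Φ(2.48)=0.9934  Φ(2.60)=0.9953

Lower: z₀ + z₁ = 0.260 + (-1.960) = -1.700; 1 − a(z₀+z₁) = 1 − (-0.055)(-1.700) = 0.9065; argument = 0.260 + (-1.700)/0.9065 = -1.6153 → -1.62.
α₁ = Φ(-1.62) = 0.0526; rank = round(400 × 0.0526) = 21; θ*₍21₎ = 74.76.
Upper: z₀ + z₂ = 2.220; 1 − a(z₀+z₂) = 1.1221; argument = 2.2384 → 2.24; α₂ = 0.9875; rank = 395; θ*₍395₎ = 90.98.

(74.76, 90.98)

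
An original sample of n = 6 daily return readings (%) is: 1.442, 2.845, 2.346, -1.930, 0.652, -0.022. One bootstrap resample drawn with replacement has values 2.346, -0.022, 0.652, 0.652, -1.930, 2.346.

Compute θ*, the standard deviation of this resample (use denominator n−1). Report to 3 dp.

θ* = 1.604

Mean = 0.6740; sum of squared deviations = 12.8574
s² = 12.8574 / 5 = 2.5715
s = √2.5715 = 1.604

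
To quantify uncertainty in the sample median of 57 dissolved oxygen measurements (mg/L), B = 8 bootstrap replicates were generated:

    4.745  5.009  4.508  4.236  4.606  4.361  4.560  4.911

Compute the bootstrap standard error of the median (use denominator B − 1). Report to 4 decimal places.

SE* = 0.2625

Bootstrap SE is the standard deviation of the 8 replicate medians.
Mean of replicates: (4.745 + 5.009 + 4.508 + 4.236 + 4.606 + 4.361 + 4.560 + 4.911) / 8 = 36.93600 / 8 = 4.61700
Sum of squared deviations: (+0.12800)² + (+0.39200)² + (−0.10900)² + (−0.38100)² + (−0.01100)² + (−0.25600)² + (−0.05700)² + (+0.29400)² = 0.48243
Variance = 0.48243 / 7 = 0.06892
SE* = √0.06892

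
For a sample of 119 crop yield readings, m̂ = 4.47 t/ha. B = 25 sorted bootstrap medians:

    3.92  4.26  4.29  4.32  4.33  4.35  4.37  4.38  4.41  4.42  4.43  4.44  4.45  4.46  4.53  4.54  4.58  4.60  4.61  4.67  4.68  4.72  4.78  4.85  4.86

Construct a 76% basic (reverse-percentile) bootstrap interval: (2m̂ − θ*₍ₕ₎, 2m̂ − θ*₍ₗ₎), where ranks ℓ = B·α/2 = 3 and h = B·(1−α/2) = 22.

Percentile endpoints at ranks 3 and 22: θ*₍3₎ = 4.29, θ*₍22₎ = 4.72.
Basic interval reflects these around m̂:
  lower = 2 × 4.47 − 4.72 = 4.22
  upper = 2 × 4.47 − 4.29 = 4.65

(4.22, 4.65)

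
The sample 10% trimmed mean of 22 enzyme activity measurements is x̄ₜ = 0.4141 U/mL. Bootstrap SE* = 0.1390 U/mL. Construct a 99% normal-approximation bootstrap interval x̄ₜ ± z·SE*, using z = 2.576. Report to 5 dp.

Margin = 2.576 × 0.1390 = 0.358064
Interval: 0.4141 ± 0.358064

(0.05604, 0.77216)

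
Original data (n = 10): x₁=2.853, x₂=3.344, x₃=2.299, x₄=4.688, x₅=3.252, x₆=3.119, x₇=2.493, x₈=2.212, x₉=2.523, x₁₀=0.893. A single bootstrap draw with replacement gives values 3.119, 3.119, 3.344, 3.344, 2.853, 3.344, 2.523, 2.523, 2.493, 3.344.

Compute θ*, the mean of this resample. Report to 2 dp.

Mean = (3.119 + 3.119 + 3.344 + 3.344 + 2.853 + 3.344 + 2.523 + 2.523 + 2.493 + 3.344) / 10 = 30.0060 / 10 = 3.00

θ* = 3.00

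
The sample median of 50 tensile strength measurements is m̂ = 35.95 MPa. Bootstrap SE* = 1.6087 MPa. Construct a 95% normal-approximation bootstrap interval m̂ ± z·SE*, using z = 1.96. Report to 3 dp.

(32.797, 39.103)

Margin = 1.96 × 1.6087 = 3.1531
Interval: 35.95 ± 3.1531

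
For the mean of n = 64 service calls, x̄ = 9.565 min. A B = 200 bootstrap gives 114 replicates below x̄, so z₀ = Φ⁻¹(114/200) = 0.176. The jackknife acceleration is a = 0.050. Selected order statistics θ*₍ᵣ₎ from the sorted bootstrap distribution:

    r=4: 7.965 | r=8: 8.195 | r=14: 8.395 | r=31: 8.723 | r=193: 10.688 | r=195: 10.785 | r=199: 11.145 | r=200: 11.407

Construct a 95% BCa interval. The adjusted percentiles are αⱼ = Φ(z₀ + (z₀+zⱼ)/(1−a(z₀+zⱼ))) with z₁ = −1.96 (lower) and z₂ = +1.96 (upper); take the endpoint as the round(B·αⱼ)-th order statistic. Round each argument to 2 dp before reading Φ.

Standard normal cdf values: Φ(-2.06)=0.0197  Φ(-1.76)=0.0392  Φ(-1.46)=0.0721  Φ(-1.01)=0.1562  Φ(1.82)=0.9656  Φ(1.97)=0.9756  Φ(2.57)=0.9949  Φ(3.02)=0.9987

(8.395, 11.145)

Lower: z₀ + z₁ = 0.176 + (-1.960) = -1.784; 1 − a(z₀+z₁) = 1 − (0.050)(-1.784) = 1.0892; argument = 0.176 + (-1.784)/1.0892 = -1.4619 → -1.46.
α₁ = Φ(-1.46) = 0.0721; rank = round(200 × 0.0721) = 14; θ*₍14₎ = 8.395.
Upper: z₀ + z₂ = 2.136; 1 − a(z₀+z₂) = 0.8932; argument = 2.5674 → 2.57; α₂ = 0.9949; rank = 199; θ*₍199₎ = 11.145.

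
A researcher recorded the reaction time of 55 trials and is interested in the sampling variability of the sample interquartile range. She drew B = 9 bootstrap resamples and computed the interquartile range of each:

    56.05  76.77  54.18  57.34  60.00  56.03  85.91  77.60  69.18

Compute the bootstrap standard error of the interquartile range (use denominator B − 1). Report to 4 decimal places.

SE* = 11.7584

Bootstrap SE is the standard deviation of the 9 replicate interquartile ranges.
Mean of replicates: (56.05 + 76.77 + 54.18 + 57.34 + 60.00 + 56.03 + 85.91 + 77.60 + 69.18) / 9 = 593.06000 / 9 = 65.89556
Sum of squared deviations: (−9.84556)² + (+10.87444)² + (−11.71556)² + (−8.55556)² + (−5.89556)² + (−9.86556)² + (+20.01444)² + (+11.70444)² + (+3.28444)² = 1106.08662
Variance = 1106.08662 / 8 = 138.26083
SE* = √138.26083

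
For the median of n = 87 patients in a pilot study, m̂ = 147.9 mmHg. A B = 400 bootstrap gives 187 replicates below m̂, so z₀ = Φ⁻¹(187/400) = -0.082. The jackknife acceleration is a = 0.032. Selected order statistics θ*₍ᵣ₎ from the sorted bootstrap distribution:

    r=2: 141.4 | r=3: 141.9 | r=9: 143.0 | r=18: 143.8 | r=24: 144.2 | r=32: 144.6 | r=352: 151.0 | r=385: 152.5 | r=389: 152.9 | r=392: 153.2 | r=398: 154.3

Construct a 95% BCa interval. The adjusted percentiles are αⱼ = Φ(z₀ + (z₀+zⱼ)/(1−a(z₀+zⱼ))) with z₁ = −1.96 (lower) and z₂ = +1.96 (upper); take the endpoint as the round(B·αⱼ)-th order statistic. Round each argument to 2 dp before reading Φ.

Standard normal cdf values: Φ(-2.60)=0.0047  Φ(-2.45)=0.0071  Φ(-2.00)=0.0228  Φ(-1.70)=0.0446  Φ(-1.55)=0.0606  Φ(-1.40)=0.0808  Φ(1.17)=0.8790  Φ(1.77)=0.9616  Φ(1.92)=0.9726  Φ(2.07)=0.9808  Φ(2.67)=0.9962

Lower: z₀ + z₁ = -0.082 + (-1.960) = -2.042; 1 − a(z₀+z₁) = 1 − (0.032)(-2.042) = 1.0653; argument = -0.082 + (-2.042)/1.0653 = -1.9988 → -2.00.
α₁ = Φ(-2.00) = 0.0228; rank = round(400 × 0.0228) = 9; θ*₍9₎ = 143.0.
Upper: z₀ + z₂ = 1.878; 1 − a(z₀+z₂) = 0.9399; argument = 1.9161 → 1.92; α₂ = 0.9726; rank = 389; θ*₍389₎ = 152.9.

(143.0, 152.9)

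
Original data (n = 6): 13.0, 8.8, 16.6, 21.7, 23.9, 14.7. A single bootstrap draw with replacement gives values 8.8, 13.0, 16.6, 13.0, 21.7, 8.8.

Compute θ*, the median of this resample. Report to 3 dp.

θ* = 13.000

Sorted: 8.8, 8.8, 13.0, 13.0, 16.6, 21.7
Median = average of the two middle values = 13.000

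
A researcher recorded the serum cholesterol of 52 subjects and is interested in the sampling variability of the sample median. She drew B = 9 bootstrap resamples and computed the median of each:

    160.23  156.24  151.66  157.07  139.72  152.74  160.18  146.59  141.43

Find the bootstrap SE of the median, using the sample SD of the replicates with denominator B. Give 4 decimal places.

Bootstrap SE is the standard deviation of the 9 replicate medians.
Mean of replicates: (160.23 + 156.24 + 151.66 + 157.07 + 139.72 + 152.74 + 160.18 + 146.59 + 141.43) / 9 = 1365.86000 / 9 = 151.76222
Sum of squared deviations: (+8.46778)² + (+4.47778)² + (−0.10222)² + (+5.30778)² + (−12.04222)² + (+0.97778)² + (+8.41778)² + (−5.17222)² + (−10.33222)² = 470.27356
Variance = 470.27356 / 9 = 52.25262
SE* = √52.25262

SE* = 7.2286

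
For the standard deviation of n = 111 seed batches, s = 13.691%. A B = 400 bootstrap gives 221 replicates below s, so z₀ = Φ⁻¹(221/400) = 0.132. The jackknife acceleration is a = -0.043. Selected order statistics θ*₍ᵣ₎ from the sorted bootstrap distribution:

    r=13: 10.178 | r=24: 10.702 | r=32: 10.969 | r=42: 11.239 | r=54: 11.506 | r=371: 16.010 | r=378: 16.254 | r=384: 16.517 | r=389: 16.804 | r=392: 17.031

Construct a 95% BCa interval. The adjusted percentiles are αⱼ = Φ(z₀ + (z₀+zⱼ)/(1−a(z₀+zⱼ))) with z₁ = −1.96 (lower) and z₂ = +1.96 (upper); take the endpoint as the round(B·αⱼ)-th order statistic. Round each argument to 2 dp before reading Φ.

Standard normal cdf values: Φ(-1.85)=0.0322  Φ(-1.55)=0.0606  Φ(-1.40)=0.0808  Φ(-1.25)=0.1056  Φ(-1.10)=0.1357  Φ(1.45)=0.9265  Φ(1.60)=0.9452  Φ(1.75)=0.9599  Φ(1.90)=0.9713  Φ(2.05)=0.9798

Lower: z₀ + z₁ = 0.132 + (-1.960) = -1.828; 1 − a(z₀+z₁) = 1 − (-0.043)(-1.828) = 0.9214; argument = 0.132 + (-1.828)/0.9214 = -1.8519 → -1.85.
α₁ = Φ(-1.85) = 0.0322; rank = round(400 × 0.0322) = 13; θ*₍13₎ = 10.178.
Upper: z₀ + z₂ = 2.092; 1 − a(z₀+z₂) = 1.0900; argument = 2.0513 → 2.05; α₂ = 0.9798; rank = 392; θ*₍392₎ = 17.031.

(10.178, 17.031)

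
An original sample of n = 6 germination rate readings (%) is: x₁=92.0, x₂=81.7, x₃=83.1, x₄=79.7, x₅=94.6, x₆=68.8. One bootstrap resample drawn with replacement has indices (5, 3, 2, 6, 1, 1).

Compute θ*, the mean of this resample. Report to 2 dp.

Resample values: 94.6, 83.1, 81.7, 68.8, 92.0, 92.0.
Mean = (94.6 + 83.1 + 81.7 + 68.8 + 92.0 + 92.0) / 6 = 512.20 / 6 = 85.37

θ* = 85.37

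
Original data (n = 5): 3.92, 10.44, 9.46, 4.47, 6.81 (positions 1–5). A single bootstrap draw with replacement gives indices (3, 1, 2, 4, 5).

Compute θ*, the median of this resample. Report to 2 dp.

θ* = 6.81

Resample values: 9.46, 3.92, 10.44, 4.47, 6.81.
Sorted: 3.92, 4.47, 6.81, 9.46, 10.44
Median = middle value = 6.81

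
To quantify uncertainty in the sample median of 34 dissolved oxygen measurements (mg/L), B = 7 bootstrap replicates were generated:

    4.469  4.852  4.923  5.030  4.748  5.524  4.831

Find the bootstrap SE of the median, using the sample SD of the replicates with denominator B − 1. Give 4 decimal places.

Bootstrap SE is the standard deviation of the 7 replicate medians.
Mean of replicates: (4.469 + 4.852 + 4.923 + 5.030 + 4.748 + 5.524 + 4.831) / 7 = 34.37700 / 7 = 4.91100
Sum of squared deviations: (−0.44200)² + (−0.05900)² + (+0.01200)² + (+0.11900)² + (−0.16300)² + (+0.61300)² + (−0.08000)² = 0.62189
Variance = 0.62189 / 6 = 0.10365
SE* = √0.10365

SE* = 0.3219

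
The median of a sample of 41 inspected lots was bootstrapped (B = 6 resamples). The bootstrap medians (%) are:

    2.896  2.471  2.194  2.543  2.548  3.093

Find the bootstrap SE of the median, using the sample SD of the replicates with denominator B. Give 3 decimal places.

SE* = 0.293

Bootstrap SE is the standard deviation of the 6 replicate medians.
Mean of replicates: (2.896 + 2.471 + 2.194 + 2.543 + 2.548 + 3.093) / 6 = 15.7450 / 6 = 2.6242
Sum of squared deviations: (+0.2718)² + (−0.1532)² + (−0.4302)² + (−0.0812)² + (−0.0762)² + (+0.4688)² = 0.5146
Variance = 0.5146 / 6 = 0.0858
SE* = √0.0858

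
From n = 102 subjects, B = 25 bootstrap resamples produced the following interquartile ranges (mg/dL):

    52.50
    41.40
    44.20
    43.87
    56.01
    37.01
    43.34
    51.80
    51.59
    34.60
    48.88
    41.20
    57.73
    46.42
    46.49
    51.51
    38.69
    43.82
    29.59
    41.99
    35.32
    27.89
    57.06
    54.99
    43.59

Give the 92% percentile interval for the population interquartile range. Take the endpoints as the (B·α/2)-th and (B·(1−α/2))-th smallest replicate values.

(27.89, 57.06)

Sorted replicates: 27.89, 29.59, 34.60, 35.32, 37.01, 38.69, 41.20, 41.40, 41.99, 43.34, 43.59, 43.82, 43.87, 44.20, 46.42, 46.49, 48.88, 51.51, 51.59, 51.80, 52.50, 54.99, 56.01, 57.06, 57.73
α = 0.08; lower rank = 25 × 0.040 = 1; upper rank = 25 × 0.960 = 24.
The 1st smallest replicate is 27.89; the 24th is 57.06.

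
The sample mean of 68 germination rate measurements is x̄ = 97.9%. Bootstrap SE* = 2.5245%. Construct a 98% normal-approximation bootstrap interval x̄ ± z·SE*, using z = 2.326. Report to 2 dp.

(92.03, 103.77)

Margin = 2.326 × 2.5245 = 5.872
Interval: 97.9 ± 5.872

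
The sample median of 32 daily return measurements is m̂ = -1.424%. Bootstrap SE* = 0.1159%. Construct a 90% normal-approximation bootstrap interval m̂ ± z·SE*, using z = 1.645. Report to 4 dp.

(-1.6147, -1.2333)

Margin = 1.645 × 0.1159 = 0.19066
Interval: -1.424 ± 0.19066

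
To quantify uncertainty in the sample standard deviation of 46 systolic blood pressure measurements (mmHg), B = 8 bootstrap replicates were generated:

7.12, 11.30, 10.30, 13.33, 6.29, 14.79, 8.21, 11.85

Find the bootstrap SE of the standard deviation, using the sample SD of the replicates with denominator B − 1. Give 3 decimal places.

SE* = 3.005

Bootstrap SE is the standard deviation of the 8 replicate standard deviations.
Mean of replicates: (7.12 + 11.30 + 10.30 + 13.33 + 6.29 + 14.79 + 8.21 + 11.85) / 8 = 83.1900 / 8 = 10.3987
Sum of squared deviations: (−3.2787)² + (+0.9013)² + (−0.0987)² + (+2.9313)² + (−4.1087)² + (+4.3912)² + (−2.1887)² + (+1.4512)² = 63.2261
Variance = 63.2261 / 7 = 9.0323
SE* = √9.0323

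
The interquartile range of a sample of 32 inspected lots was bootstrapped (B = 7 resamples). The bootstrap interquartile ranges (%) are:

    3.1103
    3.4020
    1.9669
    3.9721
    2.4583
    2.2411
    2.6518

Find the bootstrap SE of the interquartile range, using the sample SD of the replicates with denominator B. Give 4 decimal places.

Bootstrap SE is the standard deviation of the 7 replicate interquartile ranges.
Mean of replicates: (3.1103 + 3.4020 + 1.9669 + 3.9721 + 2.4583 + 2.2411 + 2.6518) / 7 = 19.80250 / 7 = 2.82893
Sum of squared deviations: (+0.28137)² + (+0.57307)² + (−0.86203)² + (+1.14317)² + (−0.37063)² + (−0.58783)² + (−0.17713)² = 2.97180
Variance = 2.97180 / 7 = 0.42454
SE* = √0.42454

SE* = 0.6516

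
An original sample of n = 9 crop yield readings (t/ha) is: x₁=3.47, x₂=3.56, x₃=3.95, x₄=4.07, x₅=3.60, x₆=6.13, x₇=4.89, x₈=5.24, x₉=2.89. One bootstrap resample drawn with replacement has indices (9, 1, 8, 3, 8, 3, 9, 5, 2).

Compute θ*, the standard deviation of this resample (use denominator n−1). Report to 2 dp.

Resample values: 2.89, 3.47, 5.24, 3.95, 5.24, 3.95, 2.89, 3.60, 3.56.
Mean = 3.8656; sum of squared deviations = 6.0162
s² = 6.0162 / 8 = 0.7520
s = √0.7520 = 0.87

θ* = 0.87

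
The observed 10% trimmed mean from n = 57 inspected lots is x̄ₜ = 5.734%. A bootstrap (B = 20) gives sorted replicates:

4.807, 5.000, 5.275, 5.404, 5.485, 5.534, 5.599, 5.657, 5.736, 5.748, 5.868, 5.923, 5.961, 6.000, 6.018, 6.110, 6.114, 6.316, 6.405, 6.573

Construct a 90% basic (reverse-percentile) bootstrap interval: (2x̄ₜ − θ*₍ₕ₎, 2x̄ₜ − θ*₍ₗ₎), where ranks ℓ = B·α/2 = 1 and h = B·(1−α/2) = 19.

Percentile endpoints at ranks 1 and 19: θ*₍1₎ = 4.807, θ*₍19₎ = 6.405.
Basic interval reflects these around x̄ₜ:
  lower = 2 × 5.734 − 6.405 = 5.063
  upper = 2 × 5.734 − 4.807 = 6.661

(5.063, 6.661)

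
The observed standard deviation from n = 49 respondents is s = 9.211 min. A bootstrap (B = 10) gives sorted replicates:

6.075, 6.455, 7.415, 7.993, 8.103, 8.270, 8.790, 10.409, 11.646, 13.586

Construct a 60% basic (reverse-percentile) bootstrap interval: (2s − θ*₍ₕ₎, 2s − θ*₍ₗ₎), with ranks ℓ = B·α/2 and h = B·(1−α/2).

(8.013, 11.967)

Percentile endpoints at ranks 2 and 8: θ*₍2₎ = 6.455, θ*₍8₎ = 10.409.
Basic interval reflects these around s:
  lower = 2 × 9.211 − 10.409 = 8.013
  upper = 2 × 9.211 − 6.455 = 11.967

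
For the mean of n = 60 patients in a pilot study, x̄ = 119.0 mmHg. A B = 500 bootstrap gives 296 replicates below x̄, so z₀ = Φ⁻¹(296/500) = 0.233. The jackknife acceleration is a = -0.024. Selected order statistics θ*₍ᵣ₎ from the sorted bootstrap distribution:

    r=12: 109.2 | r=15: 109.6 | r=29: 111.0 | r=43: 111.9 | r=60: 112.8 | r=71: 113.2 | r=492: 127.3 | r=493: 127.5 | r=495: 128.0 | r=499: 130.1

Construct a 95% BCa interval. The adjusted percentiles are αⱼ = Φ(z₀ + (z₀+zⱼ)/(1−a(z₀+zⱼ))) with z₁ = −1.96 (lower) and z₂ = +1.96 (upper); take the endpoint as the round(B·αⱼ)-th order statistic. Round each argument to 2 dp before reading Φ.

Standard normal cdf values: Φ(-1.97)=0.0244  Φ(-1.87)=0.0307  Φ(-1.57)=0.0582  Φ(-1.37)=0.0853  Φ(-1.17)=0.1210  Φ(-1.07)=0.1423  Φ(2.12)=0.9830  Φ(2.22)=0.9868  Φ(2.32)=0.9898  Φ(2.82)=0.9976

Lower: z₀ + z₁ = 0.233 + (-1.960) = -1.727; 1 − a(z₀+z₁) = 1 − (-0.024)(-1.727) = 0.9586; argument = 0.233 + (-1.727)/0.9586 = -1.5687 → -1.57.
α₁ = Φ(-1.57) = 0.0582; rank = round(500 × 0.0582) = 29; θ*₍29₎ = 111.0.
Upper: z₀ + z₂ = 2.193; 1 − a(z₀+z₂) = 1.0526; argument = 2.3163 → 2.32; α₂ = 0.9898; rank = 495; θ*₍495₎ = 128.0.

(111.0, 128.0)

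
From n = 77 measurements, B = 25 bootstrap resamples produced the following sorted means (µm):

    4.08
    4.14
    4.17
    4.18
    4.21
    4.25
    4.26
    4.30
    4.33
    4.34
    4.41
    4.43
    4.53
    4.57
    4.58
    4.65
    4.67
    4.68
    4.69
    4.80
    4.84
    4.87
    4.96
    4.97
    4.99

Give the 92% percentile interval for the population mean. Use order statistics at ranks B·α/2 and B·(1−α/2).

(4.08, 4.97)

α = 0.08; lower rank = 25 × 0.040 = 1; upper rank = 25 × 0.960 = 24.
The 1st smallest replicate is 4.08; the 24th is 4.97.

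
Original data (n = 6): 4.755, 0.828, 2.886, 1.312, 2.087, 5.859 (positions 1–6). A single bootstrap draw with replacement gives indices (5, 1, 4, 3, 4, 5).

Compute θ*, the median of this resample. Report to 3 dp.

θ* = 2.087

Resample values: 2.087, 4.755, 1.312, 2.886, 1.312, 2.087.
Sorted: 1.312, 1.312, 2.087, 2.087, 2.886, 4.755
Median = average of the two middle values = 2.087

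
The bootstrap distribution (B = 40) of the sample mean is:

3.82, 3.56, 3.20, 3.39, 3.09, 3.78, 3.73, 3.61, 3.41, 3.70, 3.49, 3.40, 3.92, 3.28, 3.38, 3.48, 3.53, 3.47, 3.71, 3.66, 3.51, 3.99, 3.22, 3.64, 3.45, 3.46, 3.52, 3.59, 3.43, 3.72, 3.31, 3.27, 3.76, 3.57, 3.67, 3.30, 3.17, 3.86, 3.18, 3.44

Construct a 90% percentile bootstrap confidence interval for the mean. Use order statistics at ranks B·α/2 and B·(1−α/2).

Sorted replicates: 3.09, 3.17, 3.18, 3.20, 3.22, 3.27, 3.28, 3.30, 3.31, 3.38, 3.39, 3.40, 3.41, 3.43, 3.44, 3.45, 3.46, 3.47, 3.48, 3.49, 3.51, 3.52, 3.53, 3.56, 3.57, 3.59, 3.61, 3.64, 3.66, 3.67, 3.70, 3.71, 3.72, 3.73, 3.76, 3.78, 3.82, 3.86, 3.92, 3.99
α = 0.10; lower rank = 40 × 0.050 = 2; upper rank = 40 × 0.950 = 38.
The 2nd smallest replicate is 3.17; the 38th is 3.86.

(3.17, 3.86)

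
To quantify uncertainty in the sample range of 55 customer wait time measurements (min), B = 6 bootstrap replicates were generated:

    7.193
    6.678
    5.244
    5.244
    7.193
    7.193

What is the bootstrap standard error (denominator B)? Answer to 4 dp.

SE* = 0.8772

Bootstrap SE is the standard deviation of the 6 replicate ranges.
Mean of replicates: (7.193 + 6.678 + 5.244 + 5.244 + 7.193 + 7.193) / 6 = 38.74500 / 6 = 6.45750
Sum of squared deviations: (+0.73550)² + (+0.22050)² + (−1.21350)² + (−1.21350)² + (+0.73550)² + (+0.73550)² = 4.61667
Variance = 4.61667 / 6 = 0.76944
SE* = √0.76944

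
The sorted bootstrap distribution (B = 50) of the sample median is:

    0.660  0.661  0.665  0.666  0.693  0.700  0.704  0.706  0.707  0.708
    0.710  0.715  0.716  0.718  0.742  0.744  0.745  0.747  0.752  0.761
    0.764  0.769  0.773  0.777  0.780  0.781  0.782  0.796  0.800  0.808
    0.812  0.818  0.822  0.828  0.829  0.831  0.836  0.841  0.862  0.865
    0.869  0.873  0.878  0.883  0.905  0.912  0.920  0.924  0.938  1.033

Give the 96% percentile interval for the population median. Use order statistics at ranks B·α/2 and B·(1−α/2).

(0.660, 0.938)

α = 0.04; lower rank = 50 × 0.020 = 1; upper rank = 50 × 0.980 = 49.
The 1st smallest replicate is 0.660; the 49th is 0.938.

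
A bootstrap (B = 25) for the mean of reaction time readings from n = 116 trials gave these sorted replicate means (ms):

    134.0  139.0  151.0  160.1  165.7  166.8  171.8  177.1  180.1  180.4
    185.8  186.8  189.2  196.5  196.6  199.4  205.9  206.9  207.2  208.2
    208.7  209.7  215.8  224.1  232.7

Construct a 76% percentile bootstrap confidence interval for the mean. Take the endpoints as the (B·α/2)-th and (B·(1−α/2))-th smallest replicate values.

α = 0.24; lower rank = 25 × 0.120 = 3; upper rank = 25 × 0.880 = 22.
The 3rd smallest replicate is 151.0; the 22nd is 209.7.

(151.0, 209.7)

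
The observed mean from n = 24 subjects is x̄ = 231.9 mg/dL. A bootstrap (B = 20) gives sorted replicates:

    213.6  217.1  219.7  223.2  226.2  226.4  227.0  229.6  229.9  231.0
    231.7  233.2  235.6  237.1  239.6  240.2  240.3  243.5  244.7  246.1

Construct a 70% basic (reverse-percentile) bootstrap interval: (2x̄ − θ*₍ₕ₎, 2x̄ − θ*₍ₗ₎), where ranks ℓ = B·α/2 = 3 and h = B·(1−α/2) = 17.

Percentile endpoints at ranks 3 and 17: θ*₍3₎ = 219.7, θ*₍17₎ = 240.3.
Basic interval reflects these around x̄:
  lower = 2 × 231.9 − 240.3 = 223.5
  upper = 2 × 231.9 − 219.7 = 244.1

(223.5, 244.1)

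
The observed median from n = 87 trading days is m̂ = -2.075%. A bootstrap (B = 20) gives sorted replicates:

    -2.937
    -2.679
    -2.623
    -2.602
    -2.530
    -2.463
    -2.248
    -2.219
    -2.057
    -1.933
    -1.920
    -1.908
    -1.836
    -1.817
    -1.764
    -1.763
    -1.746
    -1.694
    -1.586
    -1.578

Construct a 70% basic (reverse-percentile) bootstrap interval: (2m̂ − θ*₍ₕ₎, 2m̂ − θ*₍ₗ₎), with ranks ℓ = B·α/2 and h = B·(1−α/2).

(-2.404, -1.527)

Percentile endpoints at ranks 3 and 17: θ*₍3₎ = -2.623, θ*₍17₎ = -1.746.
Basic interval reflects these around m̂:
  lower = 2 × -2.075 − -1.746 = -2.404
  upper = 2 × -2.075 − -2.623 = -1.527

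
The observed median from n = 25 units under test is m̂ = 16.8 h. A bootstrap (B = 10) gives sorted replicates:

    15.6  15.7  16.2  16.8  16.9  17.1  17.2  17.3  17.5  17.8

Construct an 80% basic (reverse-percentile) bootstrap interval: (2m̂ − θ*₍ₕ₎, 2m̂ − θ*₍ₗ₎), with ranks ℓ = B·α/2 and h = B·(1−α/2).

Percentile endpoints at ranks 1 and 9: θ*₍1₎ = 15.6, θ*₍9₎ = 17.5.
Basic interval reflects these around m̂:
  lower = 2 × 16.8 − 17.5 = 16.1
  upper = 2 × 16.8 − 15.6 = 18.0

(16.1, 18.0)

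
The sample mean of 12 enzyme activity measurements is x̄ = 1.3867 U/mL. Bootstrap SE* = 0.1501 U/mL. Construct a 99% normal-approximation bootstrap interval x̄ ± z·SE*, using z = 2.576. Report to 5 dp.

(1.00004, 1.77336)

Margin = 2.576 × 0.1501 = 0.386658
Interval: 1.3867 ± 0.386658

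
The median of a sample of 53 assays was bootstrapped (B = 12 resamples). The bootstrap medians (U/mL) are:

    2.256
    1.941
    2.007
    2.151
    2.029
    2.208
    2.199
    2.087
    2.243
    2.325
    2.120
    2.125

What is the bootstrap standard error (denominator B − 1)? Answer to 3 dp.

Bootstrap SE is the standard deviation of the 12 replicate medians.
Mean of replicates: (2.256 + 1.941 + 2.007 + 2.151 + 2.029 + 2.208 + 2.199 + 2.087 + 2.243 + 2.325 + 2.120 + 2.125) / 12 = 25.6910 / 12 = 2.1409
Sum of squared deviations: (+0.1151)² + (−0.1999)² + (−0.1339)² + (+0.0101)² + (−0.1119)² + (+0.0671)² + (+0.0581)² + (−0.0539)² + (+0.1021)² + (+0.1841)² + (−0.0209)² + (−0.0159)² = 0.1396
Variance = 0.1396 / 11 = 0.0127
SE* = √0.0127

SE* = 0.113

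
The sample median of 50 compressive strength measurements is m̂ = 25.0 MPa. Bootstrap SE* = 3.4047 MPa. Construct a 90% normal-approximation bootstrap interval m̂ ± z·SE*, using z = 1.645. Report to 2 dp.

(19.40, 30.60)

Margin = 1.645 × 3.4047 = 5.601
Interval: 25.0 ± 5.601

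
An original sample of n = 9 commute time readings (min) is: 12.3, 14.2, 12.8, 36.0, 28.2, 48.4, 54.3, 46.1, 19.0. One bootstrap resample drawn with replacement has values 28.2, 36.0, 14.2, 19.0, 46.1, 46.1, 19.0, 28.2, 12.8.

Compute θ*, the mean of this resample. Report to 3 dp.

θ* = 27.733

Mean = (28.2 + 36.0 + 14.2 + 19.0 + 46.1 + 46.1 + 19.0 + 28.2 + 12.8) / 9 = 249.60 / 9 = 27.733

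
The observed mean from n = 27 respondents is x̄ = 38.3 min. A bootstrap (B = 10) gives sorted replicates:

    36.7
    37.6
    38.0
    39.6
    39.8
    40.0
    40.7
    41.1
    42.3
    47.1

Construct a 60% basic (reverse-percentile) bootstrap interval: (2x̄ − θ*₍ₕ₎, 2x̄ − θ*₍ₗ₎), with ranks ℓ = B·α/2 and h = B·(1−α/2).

(35.5, 39.0)

Percentile endpoints at ranks 2 and 8: θ*₍2₎ = 37.6, θ*₍8₎ = 41.1.
Basic interval reflects these around x̄:
  lower = 2 × 38.3 − 41.1 = 35.5
  upper = 2 × 38.3 − 37.6 = 39.0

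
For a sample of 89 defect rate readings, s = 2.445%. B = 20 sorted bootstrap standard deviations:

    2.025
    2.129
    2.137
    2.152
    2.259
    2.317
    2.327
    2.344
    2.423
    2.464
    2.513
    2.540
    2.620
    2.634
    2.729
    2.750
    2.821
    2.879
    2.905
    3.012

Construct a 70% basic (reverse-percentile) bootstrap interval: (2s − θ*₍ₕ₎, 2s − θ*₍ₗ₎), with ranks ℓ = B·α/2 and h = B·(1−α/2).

(2.069, 2.753)

Percentile endpoints at ranks 3 and 17: θ*₍3₎ = 2.137, θ*₍17₎ = 2.821.
Basic interval reflects these around s:
  lower = 2 × 2.445 − 2.821 = 2.069
  upper = 2 × 2.445 − 2.137 = 2.753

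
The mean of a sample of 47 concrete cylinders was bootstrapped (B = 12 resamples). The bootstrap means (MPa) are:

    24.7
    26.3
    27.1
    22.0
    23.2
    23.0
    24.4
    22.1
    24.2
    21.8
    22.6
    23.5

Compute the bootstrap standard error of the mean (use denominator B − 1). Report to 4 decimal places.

Bootstrap SE is the standard deviation of the 12 replicate means.
Mean of replicates: (24.7 + 26.3 + 27.1 + 22.0 + 23.2 + 23.0 + 24.4 + 22.1 + 24.2 + 21.8 + 22.6 + 23.5) / 12 = 284.90000 / 12 = 23.74167
Sum of squared deviations: (+0.95833)² + (+2.55833)² + (+3.35833)² + (−1.74167)² + (−0.54167)² + (−0.74167)² + (+0.65833)² + (−1.64167)² + (+0.45833)² + (−1.94167)² + (−1.14167)² + (−0.24167)² = 31.08917
Variance = 31.08917 / 11 = 2.82629
SE* = √2.82629

SE* = 1.6812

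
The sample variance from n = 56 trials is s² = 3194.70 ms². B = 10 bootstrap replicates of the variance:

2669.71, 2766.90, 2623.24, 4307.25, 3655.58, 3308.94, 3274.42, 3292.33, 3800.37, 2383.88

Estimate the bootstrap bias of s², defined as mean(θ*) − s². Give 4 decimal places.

mean(θ*) = (2669.71 + 2766.90 + 2623.24 + 4307.25 + 3655.58 + 3308.94 + 3274.42 + 3292.33 + 3800.37 + 2383.88) / 10 = 3208.26200
bias = 3208.26200 − 3194.70

bias = +13.5620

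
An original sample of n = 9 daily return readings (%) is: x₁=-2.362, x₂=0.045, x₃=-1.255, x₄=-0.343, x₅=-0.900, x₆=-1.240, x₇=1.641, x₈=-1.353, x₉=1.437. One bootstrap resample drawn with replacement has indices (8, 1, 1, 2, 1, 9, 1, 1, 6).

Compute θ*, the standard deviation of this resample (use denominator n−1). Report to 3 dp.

Resample values: -1.353, -2.362, -2.362, 0.045, -2.362, 1.437, -2.362, -2.362, -1.240.
Mean = -1.4357; sum of squared deviations = 14.7802
s² = 14.7802 / 8 = 1.8475
s = √1.8475 = 1.359

θ* = 1.359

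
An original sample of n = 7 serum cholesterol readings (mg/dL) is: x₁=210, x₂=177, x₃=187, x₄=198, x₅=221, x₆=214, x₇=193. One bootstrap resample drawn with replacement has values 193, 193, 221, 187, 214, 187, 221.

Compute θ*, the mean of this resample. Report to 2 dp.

Mean = (193 + 193 + 221 + 187 + 214 + 187 + 221) / 7 = 1416.0 / 7 = 202.29

θ* = 202.29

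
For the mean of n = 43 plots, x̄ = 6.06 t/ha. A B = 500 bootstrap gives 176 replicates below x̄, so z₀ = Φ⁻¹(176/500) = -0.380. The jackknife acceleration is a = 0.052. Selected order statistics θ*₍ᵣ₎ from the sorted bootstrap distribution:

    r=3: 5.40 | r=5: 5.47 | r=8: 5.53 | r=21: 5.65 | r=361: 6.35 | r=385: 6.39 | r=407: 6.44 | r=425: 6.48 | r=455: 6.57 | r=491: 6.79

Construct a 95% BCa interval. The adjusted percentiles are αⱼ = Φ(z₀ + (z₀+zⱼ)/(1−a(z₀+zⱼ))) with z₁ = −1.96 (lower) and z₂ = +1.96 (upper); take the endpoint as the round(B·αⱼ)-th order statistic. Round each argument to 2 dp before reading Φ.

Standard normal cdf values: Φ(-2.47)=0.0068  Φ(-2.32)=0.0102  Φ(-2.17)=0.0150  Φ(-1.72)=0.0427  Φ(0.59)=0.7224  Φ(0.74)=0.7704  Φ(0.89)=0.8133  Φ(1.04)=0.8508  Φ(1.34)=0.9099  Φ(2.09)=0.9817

(5.40, 6.57)

Lower: z₀ + z₁ = -0.380 + (-1.960) = -2.340; 1 − a(z₀+z₁) = 1 − (0.052)(-2.340) = 1.1217; argument = -0.380 + (-2.340)/1.1217 = -2.4662 → -2.47.
α₁ = Φ(-2.47) = 0.0068; rank = round(500 × 0.0068) = 3; θ*₍3₎ = 5.40.
Upper: z₀ + z₂ = 1.580; 1 − a(z₀+z₂) = 0.9178; argument = 1.3414 → 1.34; α₂ = 0.9099; rank = 455; θ*₍455₎ = 6.57.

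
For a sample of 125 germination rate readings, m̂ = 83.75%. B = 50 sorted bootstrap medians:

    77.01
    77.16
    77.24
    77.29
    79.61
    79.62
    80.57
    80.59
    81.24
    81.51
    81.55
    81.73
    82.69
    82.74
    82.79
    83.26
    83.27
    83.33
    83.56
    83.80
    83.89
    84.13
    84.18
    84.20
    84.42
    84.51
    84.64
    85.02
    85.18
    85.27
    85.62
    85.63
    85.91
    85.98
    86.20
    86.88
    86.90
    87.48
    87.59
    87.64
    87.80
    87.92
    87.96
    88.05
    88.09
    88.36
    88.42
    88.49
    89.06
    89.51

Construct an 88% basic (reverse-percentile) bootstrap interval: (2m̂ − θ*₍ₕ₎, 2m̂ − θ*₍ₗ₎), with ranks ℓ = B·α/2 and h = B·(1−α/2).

Percentile endpoints at ranks 3 and 47: θ*₍3₎ = 77.24, θ*₍47₎ = 88.42.
Basic interval reflects these around m̂:
  lower = 2 × 83.75 − 88.42 = 79.08
  upper = 2 × 83.75 − 77.24 = 90.26

(79.08, 90.26)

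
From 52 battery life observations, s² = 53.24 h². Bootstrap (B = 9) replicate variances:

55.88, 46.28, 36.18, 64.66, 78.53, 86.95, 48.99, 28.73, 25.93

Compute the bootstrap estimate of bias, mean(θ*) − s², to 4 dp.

mean(θ*) = (55.88 + 46.28 + 36.18 + 64.66 + 78.53 + 86.95 + 48.99 + 28.73 + 25.93) / 9 = 52.45889
bias = 52.45889 − 53.24

bias = −0.7811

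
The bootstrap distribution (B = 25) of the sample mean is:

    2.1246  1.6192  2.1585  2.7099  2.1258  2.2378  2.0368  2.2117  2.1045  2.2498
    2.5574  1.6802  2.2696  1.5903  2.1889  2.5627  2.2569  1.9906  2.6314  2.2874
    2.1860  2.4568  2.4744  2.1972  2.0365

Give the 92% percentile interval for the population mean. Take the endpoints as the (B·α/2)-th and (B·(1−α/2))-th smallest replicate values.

Sorted replicates: 1.5903, 1.6192, 1.6802, 1.9906, 2.0365, 2.0368, 2.1045, 2.1246, 2.1258, 2.1585, 2.1860, 2.1889, 2.1972, 2.2117, 2.2378, 2.2498, 2.2569, 2.2696, 2.2874, 2.4568, 2.4744, 2.5574, 2.5627, 2.6314, 2.7099
α = 0.08; lower rank = 25 × 0.040 = 1; upper rank = 25 × 0.960 = 24.
The 1st smallest replicate is 1.5903; the 24th is 2.6314.

(1.5903, 2.6314)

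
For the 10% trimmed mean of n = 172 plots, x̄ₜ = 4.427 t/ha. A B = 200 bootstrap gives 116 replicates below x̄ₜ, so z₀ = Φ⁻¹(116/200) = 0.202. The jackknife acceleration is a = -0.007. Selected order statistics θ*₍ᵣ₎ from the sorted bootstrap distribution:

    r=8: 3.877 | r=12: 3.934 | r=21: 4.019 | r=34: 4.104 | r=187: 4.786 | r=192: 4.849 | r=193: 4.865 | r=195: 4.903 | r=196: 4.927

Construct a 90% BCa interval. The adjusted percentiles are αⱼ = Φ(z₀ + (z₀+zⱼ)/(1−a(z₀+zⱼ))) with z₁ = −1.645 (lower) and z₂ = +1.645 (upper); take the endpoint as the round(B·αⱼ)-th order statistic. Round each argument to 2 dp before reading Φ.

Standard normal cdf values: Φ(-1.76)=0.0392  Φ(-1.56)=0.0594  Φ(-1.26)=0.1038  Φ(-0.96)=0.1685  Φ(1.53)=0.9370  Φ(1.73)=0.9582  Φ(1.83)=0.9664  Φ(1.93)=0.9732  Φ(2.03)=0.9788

(4.019, 4.927)

Lower: z₀ + z₁ = 0.202 + (-1.645) = -1.443; 1 − a(z₀+z₁) = 1 − (-0.007)(-1.443) = 0.9899; argument = 0.202 + (-1.443)/0.9899 = -1.2557 → -1.26.
α₁ = Φ(-1.26) = 0.1038; rank = round(200 × 0.1038) = 21; θ*₍21₎ = 4.019.
Upper: z₀ + z₂ = 1.847; 1 − a(z₀+z₂) = 1.0129; argument = 2.0254 → 2.03; α₂ = 0.9788; rank = 196; θ*₍196₎ = 4.927.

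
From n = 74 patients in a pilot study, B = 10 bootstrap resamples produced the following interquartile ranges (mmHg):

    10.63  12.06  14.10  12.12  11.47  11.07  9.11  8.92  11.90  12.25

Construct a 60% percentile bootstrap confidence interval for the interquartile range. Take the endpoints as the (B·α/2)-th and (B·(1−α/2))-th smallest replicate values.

(9.11, 12.12)

Sorted replicates: 8.92, 9.11, 10.63, 11.07, 11.47, 11.90, 12.06, 12.12, 12.25, 14.10
α = 0.40; lower rank = 10 × 0.200 = 2; upper rank = 10 × 0.800 = 8.
The 2nd smallest replicate is 9.11; the 8th is 12.12.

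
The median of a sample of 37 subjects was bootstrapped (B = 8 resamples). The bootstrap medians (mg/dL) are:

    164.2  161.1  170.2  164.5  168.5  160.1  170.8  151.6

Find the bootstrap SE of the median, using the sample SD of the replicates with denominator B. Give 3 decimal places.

Bootstrap SE is the standard deviation of the 8 replicate medians.
Mean of replicates: (164.2 + 161.1 + 170.2 + 164.5 + 168.5 + 160.1 + 170.8 + 151.6) / 8 = 1311.0000 / 8 = 163.8750
Sum of squared deviations: (+0.3250)² + (−2.7750)² + (+6.3250)² + (+0.6250)² + (+4.6250)² + (−3.7750)² + (+6.9250)² + (−12.2750)² = 282.4750
Variance = 282.4750 / 8 = 35.3094
SE* = √35.3094

SE* = 5.942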